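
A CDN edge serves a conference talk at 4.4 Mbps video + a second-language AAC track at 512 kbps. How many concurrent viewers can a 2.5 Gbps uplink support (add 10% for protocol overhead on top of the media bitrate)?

Audio: 512 kbps = 0.512 Mbps.
Per-viewer media rate: 4.912 Mbps.
On the wire with 10% overhead: 5.403 Mbps.
2.5 Gbps = 2,500 Mbps; 2,500 / 5.403 = 462.69 → 462 viewers.

462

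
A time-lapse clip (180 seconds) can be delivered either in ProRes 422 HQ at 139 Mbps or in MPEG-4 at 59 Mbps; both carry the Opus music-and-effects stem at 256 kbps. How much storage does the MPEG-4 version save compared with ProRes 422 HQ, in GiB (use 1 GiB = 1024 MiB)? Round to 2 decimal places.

1.68 GiB

Audio: 256 kbps = 0.256 Mbps.
ProRes 422 HQ: 139.256 Mbps × 180 s = 25066.1 Mb = 2.918 GiB.
MPEG-4: 59.256 Mbps × 180 s = 10666.1 Mb = 1.242 GiB.
Saving: 2.918 − 1.242 = 1.676 GiB.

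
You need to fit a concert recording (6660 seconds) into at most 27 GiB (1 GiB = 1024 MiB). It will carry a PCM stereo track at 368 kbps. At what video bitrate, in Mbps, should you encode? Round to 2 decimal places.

34.46 Mbps

Budget: 27 GiB = 231928.2 Mb.
Total bitrate budget: 231928.2 Mb / 6660 s = 34.824 Mbps.
Audio: 368 kbps = 0.368 Mbps.
Video: 34.824 − 0.368 = 34.456 Mbps.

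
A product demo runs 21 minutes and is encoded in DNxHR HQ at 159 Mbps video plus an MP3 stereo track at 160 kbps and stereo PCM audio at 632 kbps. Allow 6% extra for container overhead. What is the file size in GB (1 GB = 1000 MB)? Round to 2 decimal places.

26.68 GB

21 min = 1260 s
Audio total: 160 + 632 = 792 kbps = 0.792 Mbps.
Total bitrate: 159 + 0.792 = 159.792 Mbps.
Stream data: 159.792 Mbps × 1260 s = 201337.9 Mb.
With 6% container overhead: ×1.06.
213,418 Mb ÷ 8 = 26,677 MB → 26.68 GB.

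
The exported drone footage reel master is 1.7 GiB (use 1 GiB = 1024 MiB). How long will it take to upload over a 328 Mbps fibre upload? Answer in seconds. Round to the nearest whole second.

45 seconds

File: 1.7 GiB = 14602.9 Mb.
At 328 Mbps: 14602.9 / 328 = 44.5 s ≈ 44.5 seconds.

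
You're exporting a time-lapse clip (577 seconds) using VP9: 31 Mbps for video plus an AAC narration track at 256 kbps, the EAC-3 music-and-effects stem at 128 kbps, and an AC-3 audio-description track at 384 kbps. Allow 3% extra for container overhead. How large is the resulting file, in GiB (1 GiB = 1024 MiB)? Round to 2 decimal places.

Audio total: 256 + 128 + 384 = 768 kbps = 0.768 Mbps.
Total bitrate: 31 + 0.768 = 31.768 Mbps.
Stream data: 31.768 Mbps × 577 s = 18330.1 Mb.
With 3% container overhead: ×1.03.
18,880 Mb = 2,360,005,010 bytes ÷ 1,073,741,824 = 2.198 GiB.

2.20 GiB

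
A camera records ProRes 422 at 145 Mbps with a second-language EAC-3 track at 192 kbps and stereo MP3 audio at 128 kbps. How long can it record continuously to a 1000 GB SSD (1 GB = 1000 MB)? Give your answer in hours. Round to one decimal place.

15.3 hours

Audio total: 192 + 128 = 320 kbps = 0.320 Mbps.
Total bitrate: 145 + 0.320 = 145.320 Mbps.
Capacity: 1000 GB = 8,000,000 Mb.
Recording time: 8,000,000 / 145.320 = 55,051 s ≈ 15.3 hours.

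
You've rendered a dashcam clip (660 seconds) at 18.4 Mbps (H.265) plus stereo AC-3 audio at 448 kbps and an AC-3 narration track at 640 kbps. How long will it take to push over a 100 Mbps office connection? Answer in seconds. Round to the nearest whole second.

129 seconds

Audio total: 448 + 640 = 1088 kbps = 1.088 Mbps.
Total bitrate: 19.488 Mbps.
File: 19.488 Mbps × 660 s = 12862.1 Mb.
At 100 Mbps: 12862.1 / 100 = 128.6 s ≈ 129 seconds.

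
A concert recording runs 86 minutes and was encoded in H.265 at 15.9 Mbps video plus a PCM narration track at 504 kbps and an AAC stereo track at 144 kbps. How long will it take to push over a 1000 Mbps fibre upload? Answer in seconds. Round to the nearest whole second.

85 seconds

86 min = 5160 s
Audio total: 504 + 144 = 648 kbps = 0.648 Mbps.
Total bitrate: 16.548 Mbps.
File: 16.548 Mbps × 5160 s = 85387.7 Mb.
At 1000 Mbps: 85387.7 / 1000 = 85.4 s ≈ 85.4 seconds.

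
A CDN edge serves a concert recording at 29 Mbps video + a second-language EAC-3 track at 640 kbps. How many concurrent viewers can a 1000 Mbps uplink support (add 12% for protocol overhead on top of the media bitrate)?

30

Audio: 640 kbps = 0.640 Mbps.
Per-viewer media rate: 29.640 Mbps.
On the wire with 12% overhead: 33.197 Mbps.
1000 Mbps = 1,000 Mbps; 1,000 / 33.197 = 30.12 → 30 viewers.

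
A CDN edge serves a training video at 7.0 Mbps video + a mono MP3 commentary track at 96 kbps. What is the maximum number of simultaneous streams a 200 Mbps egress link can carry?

28

Audio: 96 kbps = 0.096 Mbps.
Per-viewer media rate: 7.096 Mbps.
200 Mbps = 200.0 Mbps; 200.0 / 7.096 = 28.18 → 28 viewers.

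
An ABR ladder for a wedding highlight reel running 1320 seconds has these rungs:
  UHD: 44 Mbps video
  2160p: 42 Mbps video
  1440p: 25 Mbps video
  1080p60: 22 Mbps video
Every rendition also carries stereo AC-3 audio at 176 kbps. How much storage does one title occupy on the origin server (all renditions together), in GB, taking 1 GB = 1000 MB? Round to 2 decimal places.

Audio: 176 kbps = 0.176 Mbps.
Sum of rendition bitrates: (44+0.176) + (42+0.176) + (25+0.176) + (22+0.176) = 133.704 Mbps.
× 1320 s = 176,489 Mb = 22,061 MB = 22.06 GB.

22.06 GB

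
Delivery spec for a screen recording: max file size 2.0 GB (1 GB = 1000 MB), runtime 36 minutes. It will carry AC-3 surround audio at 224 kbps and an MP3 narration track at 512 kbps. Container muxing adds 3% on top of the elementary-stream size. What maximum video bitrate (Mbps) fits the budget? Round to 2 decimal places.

6.46 Mbps

Budget: 2.0 GB = 16000.0 Mb.
Stream payload after overhead: 16000.0 / 1.03 = 15534.0 Mb.
36 min = 2160 s
Total bitrate budget: 15534.0 Mb / 2160 s = 7.192 Mbps.
Audio total: 224 + 512 = 736 kbps = 0.736 Mbps.
Video: 7.192 − 0.736 = 6.456 Mbps.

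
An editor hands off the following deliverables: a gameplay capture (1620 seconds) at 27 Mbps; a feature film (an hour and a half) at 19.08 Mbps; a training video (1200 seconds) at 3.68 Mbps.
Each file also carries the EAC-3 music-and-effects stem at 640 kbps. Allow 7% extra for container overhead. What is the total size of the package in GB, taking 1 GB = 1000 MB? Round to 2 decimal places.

20.93 GB

Audio: 640 kbps = 0.640 Mbps.
gameplay capture: 27.640 Mbps × 1620 s × 1.07 = 47911.2 Mb
feature film: 19.720 Mbps × 5400 s × 1.07 = 113942.2 Mb
training video: 4.320 Mbps × 1200 s × 1.07 = 5546.9 Mb
Total: 167400.2 Mb = 20925.0 MB.
= 20.93 GB.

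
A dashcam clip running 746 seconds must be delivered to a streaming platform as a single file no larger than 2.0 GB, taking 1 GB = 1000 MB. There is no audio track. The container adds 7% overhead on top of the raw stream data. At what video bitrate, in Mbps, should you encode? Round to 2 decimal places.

20.04 Mbps

Budget: 2.0 GB = 16000.0 Mb.
Stream payload after overhead: 16000.0 / 1.07 = 14953.3 Mb.
Total bitrate budget: 14953.3 Mb / 746 s = 20.045 Mbps.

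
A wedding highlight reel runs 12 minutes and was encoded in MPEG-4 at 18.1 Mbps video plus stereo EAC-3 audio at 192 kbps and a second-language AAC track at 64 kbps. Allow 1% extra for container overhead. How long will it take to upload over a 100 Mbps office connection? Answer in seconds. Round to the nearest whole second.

12 min = 720 s
Audio total: 192 + 64 = 256 kbps = 0.256 Mbps.
Total bitrate: 18.356 Mbps.
File: 18.356 Mbps × 720 s = 13216.3 Mb.
With 1% container overhead: ×1.01. → 13348.5 Mb.
At 100 Mbps: 13348.5 / 100 = 133.5 s ≈ 133 seconds.

133 seconds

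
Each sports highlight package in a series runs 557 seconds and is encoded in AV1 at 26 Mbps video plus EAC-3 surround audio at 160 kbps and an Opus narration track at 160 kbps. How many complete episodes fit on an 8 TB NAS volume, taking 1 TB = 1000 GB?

Audio total: 160 + 160 = 320 kbps = 0.320 Mbps.
Total bitrate: 26.320 Mbps.
Per item: 26.320 Mbps × 557 s = 14,660 Mb = 1,833 MB.
Capacity: 8 TB = 64,000,000 Mb; 4365.55 items → 4365 complete.

4365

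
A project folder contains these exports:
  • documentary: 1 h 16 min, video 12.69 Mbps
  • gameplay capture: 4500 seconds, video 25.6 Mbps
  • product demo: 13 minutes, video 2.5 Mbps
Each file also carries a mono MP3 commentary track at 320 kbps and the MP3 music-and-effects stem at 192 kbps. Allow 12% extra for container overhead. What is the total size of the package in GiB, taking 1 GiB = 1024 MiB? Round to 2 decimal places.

23.48 GiB

Audio total: 320 + 192 = 512 kbps = 0.512 Mbps.
documentary: 13.202 Mbps × 4560 s × 1.12 = 67425.3 Mb
gameplay capture: 26.112 Mbps × 4500 s × 1.12 = 131604.5 Mb
product demo: 3.012 Mbps × 780 s × 1.12 = 2631.3 Mb
Total: 201661.0 Mb = 25207.6 MB.
= 23.48 GiB.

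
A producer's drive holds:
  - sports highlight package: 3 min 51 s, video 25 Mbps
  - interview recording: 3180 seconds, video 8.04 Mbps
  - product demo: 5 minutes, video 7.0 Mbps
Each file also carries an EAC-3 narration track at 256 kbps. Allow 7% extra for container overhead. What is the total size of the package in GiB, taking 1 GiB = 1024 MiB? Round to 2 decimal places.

Audio: 256 kbps = 0.256 Mbps.
sports highlight package: 25.256 Mbps × 231 s × 1.07 = 6242.5 Mb
interview recording: 8.296 Mbps × 3180 s × 1.07 = 28228.0 Mb
product demo: 7.256 Mbps × 300 s × 1.07 = 2329.2 Mb
Total: 36799.7 Mb = 4600.0 MB.
= 4.284 GiB.

4.28 GiB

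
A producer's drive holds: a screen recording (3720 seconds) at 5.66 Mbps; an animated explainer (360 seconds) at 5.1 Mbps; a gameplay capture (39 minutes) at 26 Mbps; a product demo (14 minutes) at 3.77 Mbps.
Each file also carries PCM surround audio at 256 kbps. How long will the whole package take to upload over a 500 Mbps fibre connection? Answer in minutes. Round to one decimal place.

Audio: 256 kbps = 0.256 Mbps.
screen recording: 5.916 Mbps × 3720 s = 22007.5 Mb
animated explainer: 5.356 Mbps × 360 s = 1928.2 Mb
gameplay capture: 26.256 Mbps × 2340 s = 61439.0 Mb
product demo: 4.026 Mbps × 840 s = 3381.8 Mb
Total: 88756.6 Mb = 11094.6 MB.
At 500 Mbps: 88756.6 / 500 = 178 s ≈ 2.96 minutes.

3.0 minutes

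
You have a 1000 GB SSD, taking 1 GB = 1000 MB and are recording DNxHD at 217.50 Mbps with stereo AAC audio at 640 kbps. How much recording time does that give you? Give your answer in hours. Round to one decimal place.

Audio: 640 kbps = 0.640 Mbps.
Total bitrate: 217.50 + 0.640 = 218.140 Mbps.
Capacity: 1000 GB = 8,000,000 Mb.
Recording time: 8,000,000 / 218.140 = 36,674 s ≈ 10.2 hours.

10.2 hours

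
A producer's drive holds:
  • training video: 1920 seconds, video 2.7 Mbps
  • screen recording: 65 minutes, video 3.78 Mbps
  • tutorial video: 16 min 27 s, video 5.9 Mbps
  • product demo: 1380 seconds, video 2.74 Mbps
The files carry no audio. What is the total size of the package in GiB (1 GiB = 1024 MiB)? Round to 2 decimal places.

training video: 2.700 Mbps × 1920 s = 5184.0 Mb
screen recording: 3.780 Mbps × 3900 s = 14742.0 Mb
tutorial video: 5.900 Mbps × 987 s = 5823.3 Mb
product demo: 2.740 Mbps × 1380 s = 3781.2 Mb
Total: 29530.5 Mb = 3691.3 MB.
= 3.438 GiB.

3.44 GiB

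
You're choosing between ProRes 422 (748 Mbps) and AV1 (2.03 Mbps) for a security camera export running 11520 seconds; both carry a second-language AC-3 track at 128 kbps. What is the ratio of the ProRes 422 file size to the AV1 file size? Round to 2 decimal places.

346.68

Audio: 128 kbps = 0.128 Mbps.
ProRes 422: 748.128 Mbps × 11520 s = 8618434.6 Mb = 1077.304 GB.
AV1: 2.158 Mbps × 11520 s = 24860.2 Mb = 3.108 GB.
Ratio: 1077.304 / 3.108 = 346.677.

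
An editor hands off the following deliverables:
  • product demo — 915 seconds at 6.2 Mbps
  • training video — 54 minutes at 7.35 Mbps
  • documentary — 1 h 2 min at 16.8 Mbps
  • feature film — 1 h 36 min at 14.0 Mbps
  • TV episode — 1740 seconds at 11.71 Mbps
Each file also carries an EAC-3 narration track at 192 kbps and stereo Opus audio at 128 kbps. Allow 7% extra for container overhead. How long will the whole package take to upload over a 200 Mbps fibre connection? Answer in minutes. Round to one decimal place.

Audio total: 192 + 128 = 320 kbps = 0.320 Mbps.
product demo: 6.520 Mbps × 915 s × 1.07 = 6383.4 Mb
training video: 7.670 Mbps × 3240 s × 1.07 = 26590.4 Mb
documentary: 17.120 Mbps × 3720 s × 1.07 = 68144.4 Mb
feature film: 14.320 Mbps × 5760 s × 1.07 = 88257.0 Mb
TV episode: 12.030 Mbps × 1740 s × 1.07 = 22397.5 Mb
Total: 211772.7 Mb = 26471.6 MB.
At 200 Mbps: 211772.7 / 200 = 1059 s ≈ 17.6 minutes.

17.6 minutes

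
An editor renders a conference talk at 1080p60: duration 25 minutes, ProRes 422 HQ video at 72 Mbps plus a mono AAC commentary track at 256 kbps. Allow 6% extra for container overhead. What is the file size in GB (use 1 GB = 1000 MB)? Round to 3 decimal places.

14.361 GB

25 min = 1500 s
Audio: 256 kbps = 0.256 Mbps.
Total bitrate: 72 + 0.256 = 72.256 Mbps.
Stream data: 72.256 Mbps × 1500 s = 108384.0 Mb.
With 6% container overhead: ×1.06.
114,887 Mb ÷ 8 = 14,361 MB → 14.36 GB.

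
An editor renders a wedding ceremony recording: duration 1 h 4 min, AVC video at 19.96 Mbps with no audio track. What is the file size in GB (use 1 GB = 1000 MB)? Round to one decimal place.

9.6 GB

1 h 4 min = 64 min = 3840 s
Total bitrate: 19.96 Mbps.
Stream data: 19.960 Mbps × 3840 s = 76646.4 Mb.
76,646 Mb ÷ 8 = 9,581 MB → 9.581 GB.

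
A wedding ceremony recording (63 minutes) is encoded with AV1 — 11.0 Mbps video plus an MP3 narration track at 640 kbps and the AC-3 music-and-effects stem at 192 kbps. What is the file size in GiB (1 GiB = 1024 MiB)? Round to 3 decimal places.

5.207 GiB

63 min = 3780 s
Audio total: 640 + 192 = 832 kbps = 0.832 Mbps.
Total bitrate: 11.0 + 0.832 = 11.832 Mbps.
Stream data: 11.832 Mbps × 3780 s = 44725.0 Mb.
44,725 Mb = 5,590,620,000 bytes ÷ 1,073,741,824 = 5.207 GiB.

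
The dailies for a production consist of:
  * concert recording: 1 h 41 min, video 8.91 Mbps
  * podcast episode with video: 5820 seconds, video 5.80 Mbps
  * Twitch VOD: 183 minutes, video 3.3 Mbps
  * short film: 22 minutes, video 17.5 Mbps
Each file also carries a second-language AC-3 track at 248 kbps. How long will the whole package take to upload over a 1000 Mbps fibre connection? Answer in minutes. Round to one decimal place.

Audio: 248 kbps = 0.248 Mbps.
concert recording: 9.158 Mbps × 6060 s = 55497.5 Mb
podcast episode with video: 6.048 Mbps × 5820 s = 35199.4 Mb
Twitch VOD: 3.548 Mbps × 10980 s = 38957.0 Mb
short film: 17.748 Mbps × 1320 s = 23427.4 Mb
Total: 153081.2 Mb = 19135.2 MB.
At 1000 Mbps: 153081.2 / 1000 = 153 s ≈ 2.55 minutes.

2.6 minutes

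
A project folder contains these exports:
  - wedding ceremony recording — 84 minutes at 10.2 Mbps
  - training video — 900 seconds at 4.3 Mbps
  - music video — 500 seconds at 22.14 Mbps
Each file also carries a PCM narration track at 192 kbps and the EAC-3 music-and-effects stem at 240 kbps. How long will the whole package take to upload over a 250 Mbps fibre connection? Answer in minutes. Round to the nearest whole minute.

Audio total: 192 + 240 = 432 kbps = 0.432 Mbps.
wedding ceremony recording: 10.632 Mbps × 5040 s = 53585.3 Mb
training video: 4.732 Mbps × 900 s = 4258.8 Mb
music video: 22.572 Mbps × 500 s = 11286.0 Mb
Total: 69130.1 Mb = 8641.3 MB.
At 250 Mbps: 69130.1 / 250 = 277 s ≈ 4.61 minutes.

5 minutes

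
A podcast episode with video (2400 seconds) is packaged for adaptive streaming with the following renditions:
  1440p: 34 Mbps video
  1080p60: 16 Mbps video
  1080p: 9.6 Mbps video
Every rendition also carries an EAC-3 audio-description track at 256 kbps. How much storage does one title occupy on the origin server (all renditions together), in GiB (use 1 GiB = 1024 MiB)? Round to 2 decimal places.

Audio: 256 kbps = 0.256 Mbps.
Sum of rendition bitrates: (34+0.256) + (16+0.256) + (9.6+0.256) = 60.368 Mbps.
× 2400 s = 144,883 Mb = 18,110 MB = 16.87 GiB.

16.87 GiB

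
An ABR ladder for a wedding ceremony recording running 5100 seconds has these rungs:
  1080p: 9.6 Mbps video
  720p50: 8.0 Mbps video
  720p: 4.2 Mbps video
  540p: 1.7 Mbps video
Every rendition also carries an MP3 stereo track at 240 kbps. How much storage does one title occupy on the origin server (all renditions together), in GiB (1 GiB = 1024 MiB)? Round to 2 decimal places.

14.52 GiB

Audio: 240 kbps = 0.240 Mbps.
Sum of rendition bitrates: (9.6+0.240) + (8.0+0.240) + (4.2+0.240) + (1.7+0.240) = 24.460 Mbps.
× 5100 s = 124,746 Mb = 15,593 MB = 14.52 GiB.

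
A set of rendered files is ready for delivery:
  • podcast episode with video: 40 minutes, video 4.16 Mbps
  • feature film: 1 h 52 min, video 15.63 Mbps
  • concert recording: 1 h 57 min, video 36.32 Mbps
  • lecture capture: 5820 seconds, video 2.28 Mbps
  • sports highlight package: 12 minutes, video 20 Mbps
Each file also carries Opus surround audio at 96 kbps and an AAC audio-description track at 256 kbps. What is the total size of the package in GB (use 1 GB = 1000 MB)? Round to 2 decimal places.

Audio total: 96 + 256 = 352 kbps = 0.352 Mbps.
podcast episode with video: 4.512 Mbps × 2400 s = 10828.8 Mb
feature film: 15.982 Mbps × 6720 s = 107399.0 Mb
concert recording: 36.672 Mbps × 7020 s = 257437.4 Mb
lecture capture: 2.632 Mbps × 5820 s = 15318.2 Mb
sports highlight package: 20.352 Mbps × 720 s = 14653.4 Mb
Total: 405637.0 Mb = 50704.6 MB.
= 50.70 GB.

50.70 GB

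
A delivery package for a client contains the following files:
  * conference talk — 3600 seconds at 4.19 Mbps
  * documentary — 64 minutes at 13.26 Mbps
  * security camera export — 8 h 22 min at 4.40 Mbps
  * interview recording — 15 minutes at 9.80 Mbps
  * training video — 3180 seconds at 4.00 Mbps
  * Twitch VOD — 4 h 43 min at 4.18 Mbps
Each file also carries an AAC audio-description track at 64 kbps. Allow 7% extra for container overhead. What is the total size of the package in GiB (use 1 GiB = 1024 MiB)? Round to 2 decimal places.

Audio: 64 kbps = 0.064 Mbps.
conference talk: 4.254 Mbps × 3600 s × 1.07 = 16386.4 Mb
documentary: 13.324 Mbps × 3840 s × 1.07 = 54745.7 Mb
security camera export: 4.464 Mbps × 30120 s × 1.07 = 143867.6 Mb
interview recording: 9.864 Mbps × 900 s × 1.07 = 9499.0 Mb
training video: 4.064 Mbps × 3180 s × 1.07 = 13828.2 Mb
Twitch VOD: 4.244 Mbps × 16980 s × 1.07 = 77107.5 Mb
Total: 315434.4 Mb = 39429.3 MB.
= 36.72 GiB.

36.72 GiB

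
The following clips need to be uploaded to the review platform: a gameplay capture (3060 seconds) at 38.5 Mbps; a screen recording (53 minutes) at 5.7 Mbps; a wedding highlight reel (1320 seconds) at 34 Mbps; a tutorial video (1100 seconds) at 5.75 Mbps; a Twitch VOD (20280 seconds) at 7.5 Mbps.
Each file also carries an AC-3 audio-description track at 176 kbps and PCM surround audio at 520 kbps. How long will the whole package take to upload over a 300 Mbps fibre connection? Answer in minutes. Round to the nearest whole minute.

20 minutes

Audio total: 176 + 520 = 696 kbps = 0.696 Mbps.
gameplay capture: 39.196 Mbps × 3060 s = 119939.8 Mb
screen recording: 6.396 Mbps × 3180 s = 20339.3 Mb
wedding highlight reel: 34.696 Mbps × 1320 s = 45798.7 Mb
tutorial video: 6.446 Mbps × 1100 s = 7090.6 Mb
Twitch VOD: 8.196 Mbps × 20280 s = 166214.9 Mb
Total: 359383.2 Mb = 44922.9 MB.
At 300 Mbps: 359383.2 / 300 = 1198 s ≈ 20 minutes.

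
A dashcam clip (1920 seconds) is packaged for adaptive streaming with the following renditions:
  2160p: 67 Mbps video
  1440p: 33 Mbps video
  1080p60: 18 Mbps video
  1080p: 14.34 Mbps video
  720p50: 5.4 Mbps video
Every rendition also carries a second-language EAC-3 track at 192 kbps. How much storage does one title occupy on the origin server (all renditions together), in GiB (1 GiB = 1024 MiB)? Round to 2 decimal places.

31.00 GiB

Audio: 192 kbps = 0.192 Mbps.
Sum of rendition bitrates: (67+0.192) + (33+0.192) + (18+0.192) + (14.34+0.192) + (5.4+0.192) = 138.700 Mbps.
× 1920 s = 266,304 Mb = 33,288 MB = 31.00 GiB.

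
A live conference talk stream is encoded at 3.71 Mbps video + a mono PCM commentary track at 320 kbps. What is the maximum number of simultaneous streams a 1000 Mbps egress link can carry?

Audio: 320 kbps = 0.320 Mbps.
Per-viewer media rate: 4.030 Mbps.
1000 Mbps = 1,000 Mbps; 1,000 / 4.030 = 248.14 → 248 viewers.

248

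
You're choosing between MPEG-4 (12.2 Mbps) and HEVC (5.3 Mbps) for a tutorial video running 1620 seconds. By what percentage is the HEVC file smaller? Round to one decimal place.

56.6%

MPEG-4: 12.200 Mbps × 1620 s = 19764.0 Mb = 2.470 GB.
HEVC: 5.300 Mbps × 1620 s = 8586.0 Mb = 1.073 GB.
Reduction: (1 − 1.073/2.470) × 100 = 56.56%.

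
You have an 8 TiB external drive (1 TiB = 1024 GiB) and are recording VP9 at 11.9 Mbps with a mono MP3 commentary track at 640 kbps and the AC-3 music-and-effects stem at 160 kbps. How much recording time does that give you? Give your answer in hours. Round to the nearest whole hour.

1539 hours

Audio total: 640 + 160 = 800 kbps = 0.800 Mbps.
Total bitrate: 11.9 + 0.800 = 12.700 Mbps.
Capacity: 8 TiB = 70,368,744 Mb.
Recording time: 70,368,744 / 12.700 = 5,540,846 s ≈ 1,539 hours.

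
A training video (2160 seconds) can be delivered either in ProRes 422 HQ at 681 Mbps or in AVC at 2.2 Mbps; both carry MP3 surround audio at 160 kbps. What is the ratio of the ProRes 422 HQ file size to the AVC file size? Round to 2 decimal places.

288.63

Audio: 160 kbps = 0.160 Mbps.
ProRes 422 HQ: 681.160 Mbps × 2160 s = 1471305.6 Mb = 171.283 GiB.
AVC: 2.360 Mbps × 2160 s = 5097.6 Mb = 0.593 GiB.
Ratio: 171.283 / 0.593 = 288.627.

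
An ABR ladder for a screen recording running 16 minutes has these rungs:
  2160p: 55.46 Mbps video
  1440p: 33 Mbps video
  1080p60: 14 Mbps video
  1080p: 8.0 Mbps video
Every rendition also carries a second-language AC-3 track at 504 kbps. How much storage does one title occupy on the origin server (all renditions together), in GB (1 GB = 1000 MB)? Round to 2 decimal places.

16 min = 960 s
Audio: 504 kbps = 0.504 Mbps.
Sum of rendition bitrates: (55.46+0.504) + (33+0.504) + (14+0.504) + (8.0+0.504) = 112.476 Mbps.
× 960 s = 107,977 Mb = 13,497 MB = 13.50 GB.

13.50 GB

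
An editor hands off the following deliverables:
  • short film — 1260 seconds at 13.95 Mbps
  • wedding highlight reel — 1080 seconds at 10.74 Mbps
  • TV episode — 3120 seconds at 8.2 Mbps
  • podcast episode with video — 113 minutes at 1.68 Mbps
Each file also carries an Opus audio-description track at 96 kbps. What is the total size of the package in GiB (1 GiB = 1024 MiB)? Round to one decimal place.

Audio: 96 kbps = 0.096 Mbps.
short film: 14.046 Mbps × 1260 s = 17698.0 Mb
wedding highlight reel: 10.836 Mbps × 1080 s = 11702.9 Mb
TV episode: 8.296 Mbps × 3120 s = 25883.5 Mb
podcast episode with video: 1.776 Mbps × 6780 s = 12041.3 Mb
Total: 67325.6 Mb = 8415.7 MB.
= 7.838 GiB.

7.8 GiB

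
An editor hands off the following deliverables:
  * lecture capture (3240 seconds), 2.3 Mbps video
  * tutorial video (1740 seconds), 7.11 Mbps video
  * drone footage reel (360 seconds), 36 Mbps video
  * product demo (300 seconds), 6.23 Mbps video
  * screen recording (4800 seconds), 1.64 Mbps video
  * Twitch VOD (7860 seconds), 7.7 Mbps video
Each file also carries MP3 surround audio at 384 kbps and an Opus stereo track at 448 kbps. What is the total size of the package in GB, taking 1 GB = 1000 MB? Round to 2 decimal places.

14.78 GB

Audio total: 384 + 448 = 832 kbps = 0.832 Mbps.
lecture capture: 3.132 Mbps × 3240 s = 10147.7 Mb
tutorial video: 7.942 Mbps × 1740 s = 13819.1 Mb
drone footage reel: 36.832 Mbps × 360 s = 13259.5 Mb
product demo: 7.062 Mbps × 300 s = 2118.6 Mb
screen recording: 2.472 Mbps × 4800 s = 11865.6 Mb
Twitch VOD: 8.532 Mbps × 7860 s = 67061.5 Mb
Total: 118272.0 Mb = 14784.0 MB.
= 14.78 GB.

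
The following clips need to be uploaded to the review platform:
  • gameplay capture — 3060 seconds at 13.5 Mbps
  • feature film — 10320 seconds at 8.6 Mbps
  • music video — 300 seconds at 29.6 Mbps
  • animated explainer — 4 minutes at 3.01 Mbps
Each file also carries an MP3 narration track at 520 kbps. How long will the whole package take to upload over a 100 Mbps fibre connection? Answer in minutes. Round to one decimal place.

24.5 minutes

Audio: 520 kbps = 0.520 Mbps.
gameplay capture: 14.020 Mbps × 3060 s = 42901.2 Mb
feature film: 9.120 Mbps × 10320 s = 94118.4 Mb
music video: 30.120 Mbps × 300 s = 9036.0 Mb
animated explainer: 3.530 Mbps × 240 s = 847.2 Mb
Total: 146902.8 Mb = 18362.8 MB.
At 100 Mbps: 146902.8 / 100 = 1469 s ≈ 24.5 minutes.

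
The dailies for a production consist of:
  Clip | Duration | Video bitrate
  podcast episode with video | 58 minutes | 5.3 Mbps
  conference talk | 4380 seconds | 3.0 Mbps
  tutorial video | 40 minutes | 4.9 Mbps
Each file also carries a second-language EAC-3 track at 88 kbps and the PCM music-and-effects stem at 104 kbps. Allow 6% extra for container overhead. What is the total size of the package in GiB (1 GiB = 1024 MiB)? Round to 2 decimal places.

Audio total: 88 + 104 = 192 kbps = 0.192 Mbps.
podcast episode with video: 5.492 Mbps × 3480 s × 1.06 = 20258.9 Mb
conference talk: 3.192 Mbps × 4380 s × 1.06 = 14819.8 Mb
tutorial video: 5.092 Mbps × 2400 s × 1.06 = 12954.0 Mb
Total: 48032.8 Mb = 6004.1 MB.
= 5.592 GiB.

5.59 GiB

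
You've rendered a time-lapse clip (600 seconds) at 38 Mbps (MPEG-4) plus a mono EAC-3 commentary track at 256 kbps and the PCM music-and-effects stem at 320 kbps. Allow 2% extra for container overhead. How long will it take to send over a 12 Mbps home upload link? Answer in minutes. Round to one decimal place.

32.8 minutes

Audio total: 256 + 320 = 576 kbps = 0.576 Mbps.
Total bitrate: 38.576 Mbps.
File: 38.576 Mbps × 600 s = 23145.6 Mb.
With 2% container overhead: ×1.02. → 23608.5 Mb.
At 12 Mbps: 23608.5 / 12 = 1967.4 s ≈ 32.8 minutes.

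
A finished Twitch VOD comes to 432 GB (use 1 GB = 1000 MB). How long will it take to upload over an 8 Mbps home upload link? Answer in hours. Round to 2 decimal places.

120.00 hours

File: 432 GB = 3456000.0 Mb.
At 8 Mbps: 3456000.0 / 8 = 432000.0 s ≈ 120 hours.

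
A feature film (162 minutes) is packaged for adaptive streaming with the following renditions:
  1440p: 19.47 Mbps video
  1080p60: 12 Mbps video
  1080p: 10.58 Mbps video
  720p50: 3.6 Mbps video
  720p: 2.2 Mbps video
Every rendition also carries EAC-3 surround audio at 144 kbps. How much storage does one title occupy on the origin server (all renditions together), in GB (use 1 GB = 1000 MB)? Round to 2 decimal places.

59.01 GB

162 min = 9720 s
Audio: 144 kbps = 0.144 Mbps.
Sum of rendition bitrates: (19.47+0.144) + (12+0.144) + (10.58+0.144) + (3.6+0.144) + (2.2+0.144) = 48.570 Mbps.
× 9720 s = 472,100 Mb = 59,013 MB = 59.01 GB.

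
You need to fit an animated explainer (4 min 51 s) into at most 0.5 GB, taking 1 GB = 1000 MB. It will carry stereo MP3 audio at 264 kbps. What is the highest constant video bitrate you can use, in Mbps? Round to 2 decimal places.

Budget: 0.5 GB = 4000.0 Mb.
4 min 51 s = 291 s
Total bitrate budget: 4000.0 Mb / 291 s = 13.746 Mbps.
Audio: 264 kbps = 0.264 Mbps.
Video: 13.746 − 0.264 = 13.482 Mbps.

13.48 Mbps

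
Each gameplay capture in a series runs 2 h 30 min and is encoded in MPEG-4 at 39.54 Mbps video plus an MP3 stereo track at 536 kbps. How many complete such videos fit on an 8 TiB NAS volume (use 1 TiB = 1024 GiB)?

2 h 30 min = 150 min = 9000 s
Audio: 536 kbps = 0.536 Mbps.
Total bitrate: 40.076 Mbps.
Per item: 40.076 Mbps × 9000 s = 360,684 Mb = 45,086 MB.
Capacity: 8 TiB = 70,368,744 Mb; 195.10 items → 195 complete.

195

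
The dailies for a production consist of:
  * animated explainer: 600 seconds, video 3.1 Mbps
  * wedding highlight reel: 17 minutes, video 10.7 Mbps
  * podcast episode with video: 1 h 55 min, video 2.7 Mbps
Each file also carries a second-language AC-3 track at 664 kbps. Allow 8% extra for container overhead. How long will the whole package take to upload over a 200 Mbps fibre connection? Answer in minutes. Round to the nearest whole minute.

3 minutes

Audio: 664 kbps = 0.664 Mbps.
animated explainer: 3.764 Mbps × 600 s × 1.08 = 2439.1 Mb
wedding highlight reel: 11.364 Mbps × 1020 s × 1.08 = 12518.6 Mb
podcast episode with video: 3.364 Mbps × 6900 s × 1.08 = 25068.5 Mb
Total: 40026.2 Mb = 5003.3 MB.
At 200 Mbps: 40026.2 / 200 = 200 s ≈ 3.34 minutes.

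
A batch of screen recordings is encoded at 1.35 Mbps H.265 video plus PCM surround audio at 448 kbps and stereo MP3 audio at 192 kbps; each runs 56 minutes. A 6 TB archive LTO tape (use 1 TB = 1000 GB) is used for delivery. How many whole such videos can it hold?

7178

56 min = 3360 s
Audio total: 448 + 192 = 640 kbps = 0.640 Mbps.
Total bitrate: 1.990 Mbps.
Per item: 1.990 Mbps × 3360 s = 6,686 Mb = 835.8 MB.
Capacity: 6 TB = 48,000,000 Mb; 7178.75 items → 7178 complete.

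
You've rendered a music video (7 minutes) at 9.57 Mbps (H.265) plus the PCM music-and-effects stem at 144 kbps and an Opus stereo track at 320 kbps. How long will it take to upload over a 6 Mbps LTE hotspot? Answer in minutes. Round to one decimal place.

11.7 minutes

7 min = 420 s
Audio total: 144 + 320 = 464 kbps = 0.464 Mbps.
Total bitrate: 10.034 Mbps.
File: 10.034 Mbps × 420 s = 4214.3 Mb.
At 6 Mbps: 4214.3 / 6 = 702.4 s ≈ 11.7 minutes.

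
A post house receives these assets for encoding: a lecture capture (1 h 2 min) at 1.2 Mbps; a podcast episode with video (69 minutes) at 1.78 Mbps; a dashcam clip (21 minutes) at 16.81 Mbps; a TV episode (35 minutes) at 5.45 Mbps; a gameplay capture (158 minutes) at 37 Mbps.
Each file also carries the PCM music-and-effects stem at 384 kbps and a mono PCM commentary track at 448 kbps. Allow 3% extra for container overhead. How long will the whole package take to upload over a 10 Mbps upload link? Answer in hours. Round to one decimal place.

Audio total: 384 + 448 = 832 kbps = 0.832 Mbps.
lecture capture: 2.032 Mbps × 3720 s × 1.03 = 7785.8 Mb
podcast episode with video: 2.612 Mbps × 4140 s × 1.03 = 11138.1 Mb
dashcam clip: 17.642 Mbps × 1260 s × 1.03 = 22895.8 Mb
TV episode: 6.282 Mbps × 2100 s × 1.03 = 13588.0 Mb
gameplay capture: 37.832 Mbps × 9480 s × 1.03 = 369406.8 Mb
Total: 424814.4 Mb = 53101.8 MB.
At 10 Mbps: 424814.4 / 10 = 42481 s ≈ 11.8 hours.

11.8 hours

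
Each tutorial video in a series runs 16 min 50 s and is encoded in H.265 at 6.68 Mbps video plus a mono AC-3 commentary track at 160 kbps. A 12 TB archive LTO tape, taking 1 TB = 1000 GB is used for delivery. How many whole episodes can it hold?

13896

16 min 50 s = 1010 s
Audio: 160 kbps = 0.160 Mbps.
Total bitrate: 6.840 Mbps.
Per item: 6.840 Mbps × 1010 s = 6,908 Mb = 863.5 MB.
Capacity: 12 TB = 96,000,000 Mb; 13896.13 items → 13896 complete.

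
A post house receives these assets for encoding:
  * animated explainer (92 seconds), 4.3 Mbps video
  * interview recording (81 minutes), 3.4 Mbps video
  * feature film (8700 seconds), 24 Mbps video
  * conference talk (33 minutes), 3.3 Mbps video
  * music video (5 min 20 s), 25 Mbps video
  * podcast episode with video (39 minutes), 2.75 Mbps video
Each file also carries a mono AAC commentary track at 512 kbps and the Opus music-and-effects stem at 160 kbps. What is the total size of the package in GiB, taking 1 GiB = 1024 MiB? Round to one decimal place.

30.1 GiB

Audio total: 512 + 160 = 672 kbps = 0.672 Mbps.
animated explainer: 4.972 Mbps × 92 s = 457.4 Mb
interview recording: 4.072 Mbps × 4860 s = 19789.9 Mb
feature film: 24.672 Mbps × 8700 s = 214646.4 Mb
conference talk: 3.972 Mbps × 1980 s = 7864.6 Mb
music video: 25.672 Mbps × 320 s = 8215.0 Mb
podcast episode with video: 3.422 Mbps × 2340 s = 8007.5 Mb
Total: 258980.8 Mb = 32372.6 MB.
= 30.15 GiB.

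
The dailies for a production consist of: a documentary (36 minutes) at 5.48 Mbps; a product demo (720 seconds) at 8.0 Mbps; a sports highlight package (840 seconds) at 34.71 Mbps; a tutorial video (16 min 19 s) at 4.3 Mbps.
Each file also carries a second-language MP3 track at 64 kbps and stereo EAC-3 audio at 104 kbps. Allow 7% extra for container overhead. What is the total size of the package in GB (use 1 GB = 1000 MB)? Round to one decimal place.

6.9 GB

Audio total: 64 + 104 = 168 kbps = 0.168 Mbps.
documentary: 5.648 Mbps × 2160 s × 1.07 = 13053.7 Mb
product demo: 8.168 Mbps × 720 s × 1.07 = 6292.6 Mb
sports highlight package: 34.878 Mbps × 840 s × 1.07 = 31348.3 Mb
tutorial video: 4.468 Mbps × 979 s × 1.07 = 4680.4 Mb
Total: 55375.0 Mb = 6921.9 MB.
= 6.922 GB.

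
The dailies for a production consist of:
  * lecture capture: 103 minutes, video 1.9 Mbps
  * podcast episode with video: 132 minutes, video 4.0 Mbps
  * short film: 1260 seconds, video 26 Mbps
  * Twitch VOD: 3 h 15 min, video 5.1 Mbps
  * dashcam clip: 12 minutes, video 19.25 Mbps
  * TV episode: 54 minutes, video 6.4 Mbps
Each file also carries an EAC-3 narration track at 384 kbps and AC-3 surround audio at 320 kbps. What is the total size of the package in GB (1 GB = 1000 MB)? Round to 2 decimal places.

24.04 GB

Audio total: 384 + 320 = 704 kbps = 0.704 Mbps.
lecture capture: 2.604 Mbps × 6180 s = 16092.7 Mb
podcast episode with video: 4.704 Mbps × 7920 s = 37255.7 Mb
short film: 26.704 Mbps × 1260 s = 33647.0 Mb
Twitch VOD: 5.804 Mbps × 11700 s = 67906.8 Mb
dashcam clip: 19.954 Mbps × 720 s = 14366.9 Mb
TV episode: 7.104 Mbps × 3240 s = 23017.0 Mb
Total: 192286.1 Mb = 24035.8 MB.
= 24.04 GB.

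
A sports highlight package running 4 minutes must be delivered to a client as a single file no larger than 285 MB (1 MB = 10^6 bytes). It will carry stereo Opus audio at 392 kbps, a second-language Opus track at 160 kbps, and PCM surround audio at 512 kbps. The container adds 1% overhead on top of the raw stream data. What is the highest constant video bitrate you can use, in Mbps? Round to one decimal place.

8.3 Mbps

Budget: 285 MB = 2280.0 Mb.
Stream payload after overhead: 2280.0 / 1.01 = 2257.4 Mb.
4 min = 240 s
Total bitrate budget: 2257.4 Mb / 240 s = 9.406 Mbps.
Audio total: 392 + 160 + 512 = 1064 kbps = 1.064 Mbps.
Video: 9.406 − 1.064 = 8.342 Mbps.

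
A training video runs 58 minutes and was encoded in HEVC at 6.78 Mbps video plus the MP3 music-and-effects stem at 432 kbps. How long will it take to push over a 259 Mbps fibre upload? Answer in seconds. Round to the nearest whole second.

58 min = 3480 s
Audio: 432 kbps = 0.432 Mbps.
Total bitrate: 7.212 Mbps.
File: 7.212 Mbps × 3480 s = 25097.8 Mb.
At 259 Mbps: 25097.8 / 259 = 96.9 s ≈ 96.9 seconds.

97 seconds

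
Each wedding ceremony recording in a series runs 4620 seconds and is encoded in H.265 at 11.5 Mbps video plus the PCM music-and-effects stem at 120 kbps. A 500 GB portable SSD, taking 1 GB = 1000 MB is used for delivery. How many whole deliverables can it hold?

74

Audio: 120 kbps = 0.120 Mbps.
Total bitrate: 11.620 Mbps.
Per item: 11.620 Mbps × 4620 s = 53,684 Mb = 6,711 MB.
Capacity: 500 GB = 4,000,000 Mb; 74.51 items → 74 complete.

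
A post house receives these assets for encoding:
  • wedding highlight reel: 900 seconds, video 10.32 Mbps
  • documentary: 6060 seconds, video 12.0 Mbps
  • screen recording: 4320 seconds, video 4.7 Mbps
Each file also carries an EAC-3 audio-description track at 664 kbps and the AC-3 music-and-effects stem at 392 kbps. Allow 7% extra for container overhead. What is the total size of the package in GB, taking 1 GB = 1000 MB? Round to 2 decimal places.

15.28 GB

Audio total: 664 + 392 = 1056 kbps = 1.056 Mbps.
wedding highlight reel: 11.376 Mbps × 900 s × 1.07 = 10955.1 Mb
documentary: 13.056 Mbps × 6060 s × 1.07 = 84657.7 Mb
screen recording: 5.756 Mbps × 4320 s × 1.07 = 26606.5 Mb
Total: 122219.3 Mb = 15277.4 MB.
= 15.28 GB.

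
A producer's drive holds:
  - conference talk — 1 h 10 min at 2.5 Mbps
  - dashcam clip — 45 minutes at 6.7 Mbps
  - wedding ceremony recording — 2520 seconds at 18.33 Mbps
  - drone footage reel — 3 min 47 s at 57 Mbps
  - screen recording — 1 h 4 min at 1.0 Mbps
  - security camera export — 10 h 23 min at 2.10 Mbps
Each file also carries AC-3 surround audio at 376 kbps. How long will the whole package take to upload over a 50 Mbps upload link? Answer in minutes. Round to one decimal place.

63.1 minutes

Audio: 376 kbps = 0.376 Mbps.
conference talk: 2.876 Mbps × 4200 s = 12079.2 Mb
dashcam clip: 7.076 Mbps × 2700 s = 19105.2 Mb
wedding ceremony recording: 18.706 Mbps × 2520 s = 47139.1 Mb
drone footage reel: 57.376 Mbps × 227 s = 13024.4 Mb
screen recording: 1.376 Mbps × 3840 s = 5283.8 Mb
security camera export: 2.476 Mbps × 37380 s = 92552.9 Mb
Total: 189184.6 Mb = 23648.1 MB.
At 50 Mbps: 189184.6 / 50 = 3784 s ≈ 63.1 minutes.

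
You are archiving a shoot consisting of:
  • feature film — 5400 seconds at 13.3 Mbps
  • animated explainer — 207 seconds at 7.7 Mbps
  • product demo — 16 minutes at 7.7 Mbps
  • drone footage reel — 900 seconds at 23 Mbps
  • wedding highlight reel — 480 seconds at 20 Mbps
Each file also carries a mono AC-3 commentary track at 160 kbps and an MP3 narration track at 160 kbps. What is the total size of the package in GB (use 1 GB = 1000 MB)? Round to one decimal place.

Audio total: 160 + 160 = 320 kbps = 0.320 Mbps.
feature film: 13.620 Mbps × 5400 s = 73548.0 Mb
animated explainer: 8.020 Mbps × 207 s = 1660.1 Mb
product demo: 8.020 Mbps × 960 s = 7699.2 Mb
drone footage reel: 23.320 Mbps × 900 s = 20988.0 Mb
wedding highlight reel: 20.320 Mbps × 480 s = 9753.6 Mb
Total: 113648.9 Mb = 14206.1 MB.
= 14.21 GB.

14.2 GB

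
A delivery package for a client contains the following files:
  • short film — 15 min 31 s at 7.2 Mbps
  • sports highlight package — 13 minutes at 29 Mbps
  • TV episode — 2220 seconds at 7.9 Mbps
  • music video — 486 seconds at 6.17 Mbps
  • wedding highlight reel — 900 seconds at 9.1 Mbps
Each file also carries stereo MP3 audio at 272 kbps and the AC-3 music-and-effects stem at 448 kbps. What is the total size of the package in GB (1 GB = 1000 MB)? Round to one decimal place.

7.7 GB

Audio total: 272 + 448 = 720 kbps = 0.720 Mbps.
short film: 7.920 Mbps × 931 s = 7373.5 Mb
sports highlight package: 29.720 Mbps × 780 s = 23181.6 Mb
TV episode: 8.620 Mbps × 2220 s = 19136.4 Mb
music video: 6.890 Mbps × 486 s = 3348.5 Mb
wedding highlight reel: 9.820 Mbps × 900 s = 8838.0 Mb
Total: 61878.1 Mb = 7734.8 MB.
= 7.735 GB.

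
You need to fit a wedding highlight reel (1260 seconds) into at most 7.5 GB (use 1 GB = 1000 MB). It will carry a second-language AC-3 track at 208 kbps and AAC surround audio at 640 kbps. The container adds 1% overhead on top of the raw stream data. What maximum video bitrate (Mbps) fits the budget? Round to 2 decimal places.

46.30 Mbps

Budget: 7.5 GB = 60000.0 Mb.
Stream payload after overhead: 60000.0 / 1.01 = 59405.9 Mb.
Total bitrate budget: 59405.9 Mb / 1260 s = 47.148 Mbps.
Audio total: 208 + 640 = 848 kbps = 0.848 Mbps.
Video: 47.148 − 0.848 = 46.300 Mbps.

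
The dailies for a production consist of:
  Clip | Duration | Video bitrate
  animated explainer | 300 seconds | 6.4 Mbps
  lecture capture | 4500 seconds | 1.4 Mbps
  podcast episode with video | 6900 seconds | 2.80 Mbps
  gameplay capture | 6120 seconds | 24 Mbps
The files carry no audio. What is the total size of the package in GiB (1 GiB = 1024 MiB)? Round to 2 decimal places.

20.31 GiB

animated explainer: 6.400 Mbps × 300 s = 1920.0 Mb
lecture capture: 1.400 Mbps × 4500 s = 6300.0 Mb
podcast episode with video: 2.800 Mbps × 6900 s = 19320.0 Mb
gameplay capture: 24.000 Mbps × 6120 s = 146880.0 Mb
Total: 174420.0 Mb = 21802.5 MB.
= 20.31 GiB.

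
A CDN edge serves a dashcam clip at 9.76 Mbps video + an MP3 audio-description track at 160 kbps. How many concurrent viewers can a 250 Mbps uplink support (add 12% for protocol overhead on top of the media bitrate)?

Audio: 160 kbps = 0.160 Mbps.
Per-viewer media rate: 9.920 Mbps.
On the wire with 12% overhead: 11.110 Mbps.
250 Mbps = 250.0 Mbps; 250.0 / 11.110 = 22.50 → 22 viewers.

22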